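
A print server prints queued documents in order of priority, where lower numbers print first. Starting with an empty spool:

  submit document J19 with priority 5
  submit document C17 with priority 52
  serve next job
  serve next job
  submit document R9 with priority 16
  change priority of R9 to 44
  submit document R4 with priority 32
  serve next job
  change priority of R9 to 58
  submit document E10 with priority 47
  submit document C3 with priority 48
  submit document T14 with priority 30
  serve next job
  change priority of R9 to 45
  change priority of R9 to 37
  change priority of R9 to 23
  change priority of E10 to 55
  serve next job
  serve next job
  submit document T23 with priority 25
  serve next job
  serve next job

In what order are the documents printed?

add J19 (priority 5) → {J19:5}
add C17 (priority 52) → {J19:5, C17:52}
serve next job → J19; now {C17:52}
serve next job → C17; now {}
add R9 (priority 16) → {R9:16}
update R9 to priority 44 → {R9:44}
add R4 (priority 32) → {R4:32, R9:44}
serve next job → R4; now {R9:44}
update R9 to priority 58 → {R9:58}
add E10 (priority 47) → {E10:47, R9:58}
add C3 (priority 48) → {E10:47, C3:48, R9:58}
add T14 (priority 30) → {T14:30, E10:47, C3:48, R9:58}
serve next job → T14; now {E10:47, C3:48, R9:58}
update R9 to priority 45 → {R9:45, E10:47, C3:48}
update R9 to priority 37 → {R9:37, E10:47, C3:48}
update R9 to priority 23 → {R9:23, E10:47, C3:48}
update E10 to priority 55 → {R9:23, C3:48, E10:55}
serve next job → R9; now {C3:48, E10:55}
serve next job → C3; now {E10:55}
add T23 (priority 25) → {T23:25, E10:55}
serve next job → T23; now {E10:55}
serve next job → E10; now {}

[J19, C17, R4, T14, R9, C3, T23, E10]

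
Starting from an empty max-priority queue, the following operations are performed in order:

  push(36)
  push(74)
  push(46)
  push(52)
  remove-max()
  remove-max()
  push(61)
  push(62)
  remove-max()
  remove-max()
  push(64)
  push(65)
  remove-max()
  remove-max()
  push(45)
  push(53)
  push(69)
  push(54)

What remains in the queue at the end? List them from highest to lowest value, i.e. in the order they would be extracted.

insert 36 → {36}
insert 74 → {74, 36}
insert 46 → {74, 46, 36}
insert 52 → {74, 52, 46, 36}
remove-max → 74; now {52, 46, 36}
remove-max → 52; now {46, 36}
insert 61 → {61, 46, 36}
insert 62 → {62, 61, 46, 36}
remove-max → 62; now {61, 46, 36}
remove-max → 61; now {46, 36}
insert 64 → {64, 46, 36}
insert 65 → {65, 64, 46, 36}
remove-max → 65; now {64, 46, 36}
remove-max → 64; now {46, 36}
insert 45 → {46, 45, 36}
insert 53 → {53, 46, 45, 36}
insert 69 → {69, 53, 46, 45, 36}
insert 54 → {69, 54, 53, 46, 45, 36}

69 → 54 → 53 → 46 → 45 → 36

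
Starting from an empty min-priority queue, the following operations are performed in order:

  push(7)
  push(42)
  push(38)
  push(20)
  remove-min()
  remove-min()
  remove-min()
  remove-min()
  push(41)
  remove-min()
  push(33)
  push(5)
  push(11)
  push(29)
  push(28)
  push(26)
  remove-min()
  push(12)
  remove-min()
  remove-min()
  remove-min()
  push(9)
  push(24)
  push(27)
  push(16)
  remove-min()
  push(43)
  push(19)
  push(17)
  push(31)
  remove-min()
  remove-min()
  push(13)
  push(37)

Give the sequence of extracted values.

insert 7 → {7}
insert 42 → {7, 42}
insert 38 → {7, 38, 42}
insert 20 → {7, 20, 38, 42}
remove-min → 7; now {20, 38, 42}
remove-min → 20; now {38, 42}
remove-min → 38; now {42}
remove-min → 42; now {}
insert 41 → {41}
remove-min → 41; now {}
insert 33 → {33}
insert 5 → {5, 33}
insert 11 → {5, 11, 33}
insert 29 → {5, 11, 29, 33}
insert 28 → {5, 11, 28, 29, 33}
insert 26 → {5, 11, 26, 28, 29, 33}
remove-min → 5; now {11, 26, 28, 29, 33}
insert 12 → {11, 12, 26, 28, 29, 33}
remove-min → 11; now {12, 26, 28, 29, 33}
remove-min → 12; now {26, 28, 29, 33}
remove-min → 26; now {28, 29, 33}
insert 9 → {9, 28, 29, 33}
insert 24 → {9, 24, 28, 29, 33}
insert 27 → {9, 24, 27, 28, 29, 33}
insert 16 → {9, 16, 24, 27, 28, 29, 33}
remove-min → 9; now {16, 24, 27, 28, 29, 33}
insert 43 → {16, 24, 27, 28, 29, 33, 43}
insert 19 → {16, 19, 24, 27, 28, 29, 33, 43}
insert 17 → {16, 17, 19, 24, 27, 28, 29, 33, 43}
insert 31 → {16, 17, 19, 24, 27, 28, 29, 31, 33, 43}
remove-min → 16; now {17, 19, 24, 27, 28, 29, 31, 33, 43}
remove-min → 17; now {19, 24, 27, 28, 29, 31, 33, 43}
insert 13 → {13, 19, 24, 27, 28, 29, 31, 33, 43}
insert 37 → {13, 19, 24, 27, 28, 29, 31, 33, 37, 43}

7 → 20 → 38 → 42 → 41 → 5 → 11 → 12 → 26 → 9 → 16 → 17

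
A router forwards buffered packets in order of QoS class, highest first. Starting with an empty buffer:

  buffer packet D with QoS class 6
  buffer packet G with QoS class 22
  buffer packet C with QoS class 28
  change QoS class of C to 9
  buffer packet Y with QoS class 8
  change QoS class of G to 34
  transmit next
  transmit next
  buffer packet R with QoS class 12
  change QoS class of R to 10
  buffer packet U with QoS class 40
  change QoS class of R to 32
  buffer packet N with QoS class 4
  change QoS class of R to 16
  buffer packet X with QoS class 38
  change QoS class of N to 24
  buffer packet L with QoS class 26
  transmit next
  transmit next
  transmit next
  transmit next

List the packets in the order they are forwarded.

add D (QoS class 6) → {D:6}
add G (QoS class 22) → {G:22, D:6}
add C (QoS class 28) → {C:28, G:22, D:6}
update C to QoS class 9 → {G:22, C:9, D:6}
add Y (QoS class 8) → {G:22, C:9, Y:8, D:6}
update G to QoS class 34 → {G:34, C:9, Y:8, D:6}
transmit next → G; now {C:9, Y:8, D:6}
transmit next → C; now {Y:8, D:6}
add R (QoS class 12) → {R:12, Y:8, D:6}
update R to QoS class 10 → {R:10, Y:8, D:6}
add U (QoS class 40) → {U:40, R:10, Y:8, D:6}
update R to QoS class 32 → {U:40, R:32, Y:8, D:6}
add N (QoS class 4) → {U:40, R:32, Y:8, D:6, N:4}
update R to QoS class 16 → {U:40, R:16, Y:8, D:6, N:4}
add X (QoS class 38) → {U:40, X:38, R:16, Y:8, D:6, N:4}
update N to QoS class 24 → {U:40, X:38, N:24, R:16, Y:8, D:6}
add L (QoS class 26) → {U:40, X:38, L:26, N:24, R:16, Y:8, D:6}
transmit next → U; now {X:38, L:26, N:24, R:16, Y:8, D:6}
transmit next → X; now {L:26, N:24, R:16, Y:8, D:6}
transmit next → L; now {N:24, R:16, Y:8, D:6}
transmit next → N; now {R:16, Y:8, D:6}

[G, C, U, X, L, N]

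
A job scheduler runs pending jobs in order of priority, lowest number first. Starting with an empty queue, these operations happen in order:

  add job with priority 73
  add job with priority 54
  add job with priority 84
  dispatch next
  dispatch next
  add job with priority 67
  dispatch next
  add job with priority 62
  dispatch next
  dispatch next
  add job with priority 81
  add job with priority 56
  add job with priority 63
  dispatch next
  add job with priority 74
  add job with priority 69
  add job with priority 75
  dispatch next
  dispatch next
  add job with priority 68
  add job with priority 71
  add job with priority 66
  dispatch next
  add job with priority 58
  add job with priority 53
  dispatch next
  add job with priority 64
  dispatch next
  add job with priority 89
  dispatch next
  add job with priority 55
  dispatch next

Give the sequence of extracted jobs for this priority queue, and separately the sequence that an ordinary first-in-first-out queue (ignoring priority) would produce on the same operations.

insert 73 → {73}
insert 54 → {54, 73}
insert 84 → {54, 73, 84}
dispatch next → 54; now {73, 84}
dispatch next → 73; now {84}
insert 67 → {67, 84}
dispatch next → 67; now {84}
insert 62 → {62, 84}
dispatch next → 62; now {84}
dispatch next → 84; now {}
insert 81 → {81}
insert 56 → {56, 81}
insert 63 → {56, 63, 81}
dispatch next → 56; now {63, 81}
insert 74 → {63, 74, 81}
insert 69 → {63, 69, 74, 81}
insert 75 → {63, 69, 74, 75, 81}
dispatch next → 63; now {69, 74, 75, 81}
dispatch next → 69; now {74, 75, 81}
insert 68 → {68, 74, 75, 81}
insert 71 → {68, 71, 74, 75, 81}
insert 66 → {66, 68, 71, 74, 75, 81}
dispatch next → 66; now {68, 71, 74, 75, 81}
insert 58 → {58, 68, 71, 74, 75, 81}
insert 53 → {53, 58, 68, 71, 74, 75, 81}
dispatch next → 53; now {58, 68, 71, 74, 75, 81}
insert 64 → {58, 64, 68, 71, 74, 75, 81}
dispatch next → 58; now {64, 68, 71, 74, 75, 81}
insert 89 → {64, 68, 71, 74, 75, 81, 89}
dispatch next → 64; now {68, 71, 74, 75, 81, 89}
insert 55 → {55, 68, 71, 74, 75, 81, 89}
dispatch next → 55; now {68, 71, 74, 75, 81, 89}

priority queue: [54, 73, 67, 62, 84, 56, 63, 69, 66, 53, 58, 64, 55]; FIFO queue: 73, 54, 84, 67, 62, 81, 56, 63, 74, 69, 75, 68, 71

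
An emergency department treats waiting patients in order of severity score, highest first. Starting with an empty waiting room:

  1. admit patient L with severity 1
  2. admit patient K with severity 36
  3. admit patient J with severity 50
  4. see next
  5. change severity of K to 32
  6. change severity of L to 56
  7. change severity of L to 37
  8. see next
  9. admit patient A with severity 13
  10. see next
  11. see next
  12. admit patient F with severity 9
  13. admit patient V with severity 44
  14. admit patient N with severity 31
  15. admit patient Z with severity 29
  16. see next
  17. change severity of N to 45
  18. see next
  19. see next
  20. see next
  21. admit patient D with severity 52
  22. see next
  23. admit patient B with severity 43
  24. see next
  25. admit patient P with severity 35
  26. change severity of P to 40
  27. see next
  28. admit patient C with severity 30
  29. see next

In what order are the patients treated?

add L (severity 1) → {L:1}
add K (severity 36) → {K:36, L:1}
add J (severity 50) → {J:50, K:36, L:1}
see next → J; now {K:36, L:1}
update K to severity 32 → {K:32, L:1}
update L to severity 56 → {L:56, K:32}
update L to severity 37 → {L:37, K:32}
see next → L; now {K:32}
add A (severity 13) → {K:32, A:13}
see next → K; now {A:13}
see next → A; now {}
add F (severity 9) → {F:9}
add V (severity 44) → {V:44, F:9}
add N (severity 31) → {V:44, N:31, F:9}
add Z (severity 29) → {V:44, N:31, Z:29, F:9}
see next → V; now {N:31, Z:29, F:9}
update N to severity 45 → {N:45, Z:29, F:9}
see next → N; now {Z:29, F:9}
see next → Z; now {F:9}
see next → F; now {}
add D (severity 52) → {D:52}
see next → D; now {}
add B (severity 43) → {B:43}
see next → B; now {}
add P (severity 35) → {P:35}
update P to severity 40 → {P:40}
see next → P; now {}
add C (severity 30) → {C:30}
see next → C; now {}

J → L → K → A → V → N → Z → F → D → B → P → C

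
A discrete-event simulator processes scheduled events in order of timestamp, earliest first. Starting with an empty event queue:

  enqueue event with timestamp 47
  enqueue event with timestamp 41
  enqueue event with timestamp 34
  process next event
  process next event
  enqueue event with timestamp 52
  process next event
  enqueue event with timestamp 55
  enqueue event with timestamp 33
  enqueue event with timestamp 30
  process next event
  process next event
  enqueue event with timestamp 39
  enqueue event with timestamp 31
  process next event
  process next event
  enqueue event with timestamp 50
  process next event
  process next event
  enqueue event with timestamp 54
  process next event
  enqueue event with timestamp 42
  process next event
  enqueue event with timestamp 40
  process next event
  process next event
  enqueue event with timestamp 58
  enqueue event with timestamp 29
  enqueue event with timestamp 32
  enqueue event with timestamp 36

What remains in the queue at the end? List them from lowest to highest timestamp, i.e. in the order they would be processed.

[29, 32, 36, 58]

insert 47 → {47}
insert 41 → {41, 47}
insert 34 → {34, 41, 47}
process next event → 34; now {41, 47}
process next event → 41; now {47}
insert 52 → {47, 52}
process next event → 47; now {52}
insert 55 → {52, 55}
insert 33 → {33, 52, 55}
insert 30 → {30, 33, 52, 55}
process next event → 30; now {33, 52, 55}
process next event → 33; now {52, 55}
insert 39 → {39, 52, 55}
insert 31 → {31, 39, 52, 55}
process next event → 31; now {39, 52, 55}
process next event → 39; now {52, 55}
insert 50 → {50, 52, 55}
process next event → 50; now {52, 55}
process next event → 52; now {55}
insert 54 → {54, 55}
process next event → 54; now {55}
insert 42 → {42, 55}
process next event → 42; now {55}
insert 40 → {40, 55}
process next event → 40; now {55}
process next event → 55; now {}
insert 58 → {58}
insert 29 → {29, 58}
insert 32 → {29, 32, 58}
insert 36 → {29, 32, 36, 58}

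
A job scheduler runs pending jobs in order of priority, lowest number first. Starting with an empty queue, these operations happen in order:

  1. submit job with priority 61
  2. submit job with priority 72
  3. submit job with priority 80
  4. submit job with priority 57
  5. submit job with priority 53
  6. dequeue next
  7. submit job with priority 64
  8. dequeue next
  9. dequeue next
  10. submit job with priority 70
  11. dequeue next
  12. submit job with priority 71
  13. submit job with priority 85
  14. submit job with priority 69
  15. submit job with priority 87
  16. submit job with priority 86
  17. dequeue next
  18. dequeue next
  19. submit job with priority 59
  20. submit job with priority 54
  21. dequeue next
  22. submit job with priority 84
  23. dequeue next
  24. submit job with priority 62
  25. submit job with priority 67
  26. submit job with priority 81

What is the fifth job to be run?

69

insert 61 → {61}
insert 72 → {61, 72}
insert 80 → {61, 72, 80}
insert 57 → {57, 61, 72, 80}
insert 53 → {53, 57, 61, 72, 80}
dequeue next → 53; now {57, 61, 72, 80}
insert 64 → {57, 61, 64, 72, 80}
dequeue next → 57; now {61, 64, 72, 80}
dequeue next → 61; now {64, 72, 80}
insert 70 → {64, 70, 72, 80}
dequeue next → 64; now {70, 72, 80}
insert 71 → {70, 71, 72, 80}
insert 85 → {70, 71, 72, 80, 85}
insert 69 → {69, 70, 71, 72, 80, 85}
insert 87 → {69, 70, 71, 72, 80, 85, 87}
insert 86 → {69, 70, 71, 72, 80, 85, 86, 87}
dequeue next → 69; now {70, 71, 72, 80, 85, 86, 87}
dequeue next → 70; now {71, 72, 80, 85, 86, 87}
insert 59 → {59, 71, 72, 80, 85, 86, 87}
insert 54 → {54, 59, 71, 72, 80, 85, 86, 87}
dequeue next → 54; now {59, 71, 72, 80, 85, 86, 87}
insert 84 → {59, 71, 72, 80, 84, 85, 86, 87}
dequeue next → 59; now {71, 72, 80, 84, 85, 86, 87}
insert 62 → {62, 71, 72, 80, 84, 85, 86, 87}
insert 67 → {62, 67, 71, 72, 80, 84, 85, 86, 87}
insert 81 → {62, 67, 71, 72, 80, 81, 84, 85, 86, 87}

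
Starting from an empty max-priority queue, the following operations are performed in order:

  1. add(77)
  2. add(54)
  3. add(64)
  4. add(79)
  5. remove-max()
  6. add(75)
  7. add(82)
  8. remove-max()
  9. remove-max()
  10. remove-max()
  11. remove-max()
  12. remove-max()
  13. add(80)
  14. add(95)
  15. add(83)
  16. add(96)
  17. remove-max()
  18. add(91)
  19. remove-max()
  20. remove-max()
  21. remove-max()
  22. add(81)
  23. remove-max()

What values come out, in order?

79 → 82 → 77 → 75 → 64 → 54 → 96 → 95 → 91 → 83 → 81

insert 77 → {77}
insert 54 → {77, 54}
insert 64 → {77, 64, 54}
insert 79 → {79, 77, 64, 54}
remove-max → 79; now {77, 64, 54}
insert 75 → {77, 75, 64, 54}
insert 82 → {82, 77, 75, 64, 54}
remove-max → 82; now {77, 75, 64, 54}
remove-max → 77; now {75, 64, 54}
remove-max → 75; now {64, 54}
remove-max → 64; now {54}
remove-max → 54; now {}
insert 80 → {80}
insert 95 → {95, 80}
insert 83 → {95, 83, 80}
insert 96 → {96, 95, 83, 80}
remove-max → 96; now {95, 83, 80}
insert 91 → {95, 91, 83, 80}
remove-max → 95; now {91, 83, 80}
remove-max → 91; now {83, 80}
remove-max → 83; now {80}
insert 81 → {81, 80}
remove-max → 81; now {80}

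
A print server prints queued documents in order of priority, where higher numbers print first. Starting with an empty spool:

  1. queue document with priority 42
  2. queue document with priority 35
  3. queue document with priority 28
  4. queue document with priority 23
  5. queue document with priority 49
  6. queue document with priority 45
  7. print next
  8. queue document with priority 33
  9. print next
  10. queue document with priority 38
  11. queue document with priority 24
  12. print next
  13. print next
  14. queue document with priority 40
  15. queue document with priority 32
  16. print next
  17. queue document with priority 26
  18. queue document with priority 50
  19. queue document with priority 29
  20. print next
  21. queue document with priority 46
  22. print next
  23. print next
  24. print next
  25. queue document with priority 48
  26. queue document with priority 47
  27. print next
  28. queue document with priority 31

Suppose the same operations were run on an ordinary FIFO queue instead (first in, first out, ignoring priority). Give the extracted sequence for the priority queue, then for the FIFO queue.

insert 42 → {42}
insert 35 → {42, 35}
insert 28 → {42, 35, 28}
insert 23 → {42, 35, 28, 23}
insert 49 → {49, 42, 35, 28, 23}
insert 45 → {49, 45, 42, 35, 28, 23}
print next → 49; now {45, 42, 35, 28, 23}
insert 33 → {45, 42, 35, 33, 28, 23}
print next → 45; now {42, 35, 33, 28, 23}
insert 38 → {42, 38, 35, 33, 28, 23}
insert 24 → {42, 38, 35, 33, 28, 24, 23}
print next → 42; now {38, 35, 33, 28, 24, 23}
print next → 38; now {35, 33, 28, 24, 23}
insert 40 → {40, 35, 33, 28, 24, 23}
insert 32 → {40, 35, 33, 32, 28, 24, 23}
print next → 40; now {35, 33, 32, 28, 24, 23}
insert 26 → {35, 33, 32, 28, 26, 24, 23}
insert 50 → {50, 35, 33, 32, 28, 26, 24, 23}
insert 29 → {50, 35, 33, 32, 29, 28, 26, 24, 23}
print next → 50; now {35, 33, 32, 29, 28, 26, 24, 23}
insert 46 → {46, 35, 33, 32, 29, 28, 26, 24, 23}
print next → 46; now {35, 33, 32, 29, 28, 26, 24, 23}
print next → 35; now {33, 32, 29, 28, 26, 24, 23}
print next → 33; now {32, 29, 28, 26, 24, 23}
insert 48 → {48, 32, 29, 28, 26, 24, 23}
insert 47 → {48, 47, 32, 29, 28, 26, 24, 23}
print next → 48; now {47, 32, 29, 28, 26, 24, 23}
insert 31 → {47, 32, 31, 29, 28, 26, 24, 23}

priority queue: [49, 45, 42, 38, 40, 50, 46, 35, 33, 48]; FIFO queue: 42, 35, 28, 23, 49, 45, 33, 38, 24, 40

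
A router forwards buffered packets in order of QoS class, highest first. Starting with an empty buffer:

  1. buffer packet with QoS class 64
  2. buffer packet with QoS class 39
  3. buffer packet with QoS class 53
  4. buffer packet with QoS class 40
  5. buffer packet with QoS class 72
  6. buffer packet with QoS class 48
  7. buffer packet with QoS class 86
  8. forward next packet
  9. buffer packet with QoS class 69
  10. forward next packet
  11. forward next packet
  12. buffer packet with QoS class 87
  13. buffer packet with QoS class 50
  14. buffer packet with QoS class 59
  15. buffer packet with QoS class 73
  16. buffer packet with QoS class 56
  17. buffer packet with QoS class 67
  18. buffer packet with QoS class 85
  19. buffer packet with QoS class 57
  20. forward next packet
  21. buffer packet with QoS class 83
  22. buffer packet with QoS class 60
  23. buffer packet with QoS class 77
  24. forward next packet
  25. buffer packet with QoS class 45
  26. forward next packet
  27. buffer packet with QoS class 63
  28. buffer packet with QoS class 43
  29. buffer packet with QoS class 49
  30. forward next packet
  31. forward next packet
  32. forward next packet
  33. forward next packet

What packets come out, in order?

insert 64 → {64}
insert 39 → {64, 39}
insert 53 → {64, 53, 39}
insert 40 → {64, 53, 40, 39}
insert 72 → {72, 64, 53, 40, 39}
insert 48 → {72, 64, 53, 48, 40, 39}
insert 86 → {86, 72, 64, 53, 48, 40, 39}
forward next packet → 86; now {72, 64, 53, 48, 40, 39}
insert 69 → {72, 69, 64, 53, 48, 40, 39}
forward next packet → 72; now {69, 64, 53, 48, 40, 39}
forward next packet → 69; now {64, 53, 48, 40, 39}
insert 87 → {87, 64, 53, 48, 40, 39}
insert 50 → {87, 64, 53, 50, 48, 40, 39}
insert 59 → {87, 64, 59, 53, 50, 48, 40, 39}
insert 73 → {87, 73, 64, 59, 53, 50, 48, 40, 39}
insert 56 → {87, 73, 64, 59, 56, 53, 50, 48, 40, 39}
insert 67 → {87, 73, 67, 64, 59, 56, 53, 50, 48, 40, 39}
insert 85 → {87, 85, 73, 67, 64, 59, 56, 53, 50, 48, 40, 39}
insert 57 → {87, 85, 73, 67, 64, 59, 57, 56, 53, 50, 48, 40, 39}
forward next packet → 87; now {85, 73, 67, 64, 59, 57, 56, 53, 50, 48, 40, 39}
insert 83 → {85, 83, 73, 67, 64, 59, 57, 56, 53, 50, 48, 40, 39}
insert 60 → {85, 83, 73, 67, 64, 60, 59, 57, 56, 53, 50, 48, 40, 39}
insert 77 → {85, 83, 77, 73, 67, 64, 60, 59, 57, 56, 53, 50, 48, 40, 39}
forward next packet → 85; now {83, 77, 73, 67, 64, 60, 59, 57, 56, 53, 50, 48, 40, 39}
insert 45 → {83, 77, 73, 67, 64, 60, 59, 57, 56, 53, 50, 48, 45, 40, 39}
forward next packet → 83; now {77, 73, 67, 64, 60, 59, 57, 56, 53, 50, 48, 45, 40, 39}
insert 63 → {77, 73, 67, 64, 63, 60, 59, 57, 56, 53, 50, 48, 45, 40, 39}
insert 43 → {77, 73, 67, 64, 63, 60, 59, 57, 56, 53, 50, 48, 45, 43, 40, 39}
insert 49 → {77, 73, 67, 64, 63, 60, 59, 57, 56, 53, 50, 49, 48, 45, 43, 40, 39}
forward next packet → 77; now {73, 67, 64, 63, 60, 59, 57, 56, 53, 50, 49, 48, 45, 43, 40, 39}
forward next packet → 73; now {67, 64, 63, 60, 59, 57, 56, 53, 50, 49, 48, 45, 43, 40, 39}
forward next packet → 67; now {64, 63, 60, 59, 57, 56, 53, 50, 49, 48, 45, 43, 40, 39}
forward next packet → 64; now {63, 60, 59, 57, 56, 53, 50, 49, 48, 45, 43, 40, 39}

[86, 72, 69, 87, 85, 83, 77, 73, 67, 64]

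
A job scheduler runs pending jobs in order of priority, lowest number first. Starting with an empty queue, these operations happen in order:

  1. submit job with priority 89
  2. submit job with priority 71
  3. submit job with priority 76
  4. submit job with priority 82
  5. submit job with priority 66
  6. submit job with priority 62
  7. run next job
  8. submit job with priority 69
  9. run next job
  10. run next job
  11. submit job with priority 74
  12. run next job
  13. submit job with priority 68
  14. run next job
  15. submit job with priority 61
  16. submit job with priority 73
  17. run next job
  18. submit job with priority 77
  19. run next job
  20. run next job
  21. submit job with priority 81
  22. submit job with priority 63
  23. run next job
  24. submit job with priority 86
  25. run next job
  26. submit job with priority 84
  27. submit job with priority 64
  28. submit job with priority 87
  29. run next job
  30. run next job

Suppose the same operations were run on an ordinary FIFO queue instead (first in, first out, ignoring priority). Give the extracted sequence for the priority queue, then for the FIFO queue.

priority queue: 62, 66, 69, 71, 68, 61, 73, 74, 63, 76, 64, 77; FIFO queue: [89, 71, 76, 82, 66, 62, 69, 74, 68, 61, 73, 77]

insert 89 → {89}
insert 71 → {71, 89}
insert 76 → {71, 76, 89}
insert 82 → {71, 76, 82, 89}
insert 66 → {66, 71, 76, 82, 89}
insert 62 → {62, 66, 71, 76, 82, 89}
run next job → 62; now {66, 71, 76, 82, 89}
insert 69 → {66, 69, 71, 76, 82, 89}
run next job → 66; now {69, 71, 76, 82, 89}
run next job → 69; now {71, 76, 82, 89}
insert 74 → {71, 74, 76, 82, 89}
run next job → 71; now {74, 76, 82, 89}
insert 68 → {68, 74, 76, 82, 89}
run next job → 68; now {74, 76, 82, 89}
insert 61 → {61, 74, 76, 82, 89}
insert 73 → {61, 73, 74, 76, 82, 89}
run next job → 61; now {73, 74, 76, 82, 89}
insert 77 → {73, 74, 76, 77, 82, 89}
run next job → 73; now {74, 76, 77, 82, 89}
run next job → 74; now {76, 77, 82, 89}
insert 81 → {76, 77, 81, 82, 89}
insert 63 → {63, 76, 77, 81, 82, 89}
run next job → 63; now {76, 77, 81, 82, 89}
insert 86 → {76, 77, 81, 82, 86, 89}
run next job → 76; now {77, 81, 82, 86, 89}
insert 84 → {77, 81, 82, 84, 86, 89}
insert 64 → {64, 77, 81, 82, 84, 86, 89}
insert 87 → {64, 77, 81, 82, 84, 86, 87, 89}
run next job → 64; now {77, 81, 82, 84, 86, 87, 89}
run next job → 77; now {81, 82, 84, 86, 87, 89}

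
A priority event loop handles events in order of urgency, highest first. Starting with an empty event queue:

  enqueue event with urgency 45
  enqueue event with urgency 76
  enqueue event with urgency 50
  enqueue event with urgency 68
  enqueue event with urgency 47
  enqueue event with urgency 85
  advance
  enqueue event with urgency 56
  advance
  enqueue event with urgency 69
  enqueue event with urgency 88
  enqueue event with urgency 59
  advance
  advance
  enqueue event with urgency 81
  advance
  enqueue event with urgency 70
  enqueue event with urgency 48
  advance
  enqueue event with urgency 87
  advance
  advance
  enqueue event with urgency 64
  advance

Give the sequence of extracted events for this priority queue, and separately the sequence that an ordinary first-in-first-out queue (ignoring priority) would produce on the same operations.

insert 45 → {45}
insert 76 → {76, 45}
insert 50 → {76, 50, 45}
insert 68 → {76, 68, 50, 45}
insert 47 → {76, 68, 50, 47, 45}
insert 85 → {85, 76, 68, 50, 47, 45}
advance → 85; now {76, 68, 50, 47, 45}
insert 56 → {76, 68, 56, 50, 47, 45}
advance → 76; now {68, 56, 50, 47, 45}
insert 69 → {69, 68, 56, 50, 47, 45}
insert 88 → {88, 69, 68, 56, 50, 47, 45}
insert 59 → {88, 69, 68, 59, 56, 50, 47, 45}
advance → 88; now {69, 68, 59, 56, 50, 47, 45}
advance → 69; now {68, 59, 56, 50, 47, 45}
insert 81 → {81, 68, 59, 56, 50, 47, 45}
advance → 81; now {68, 59, 56, 50, 47, 45}
insert 70 → {70, 68, 59, 56, 50, 47, 45}
insert 48 → {70, 68, 59, 56, 50, 48, 47, 45}
advance → 70; now {68, 59, 56, 50, 48, 47, 45}
insert 87 → {87, 68, 59, 56, 50, 48, 47, 45}
advance → 87; now {68, 59, 56, 50, 48, 47, 45}
advance → 68; now {59, 56, 50, 48, 47, 45}
insert 64 → {64, 59, 56, 50, 48, 47, 45}
advance → 64; now {59, 56, 50, 48, 47, 45}

priority queue: [85, 76, 88, 69, 81, 70, 87, 68, 64]; FIFO queue: 45 → 76 → 50 → 68 → 47 → 85 → 56 → 69 → 88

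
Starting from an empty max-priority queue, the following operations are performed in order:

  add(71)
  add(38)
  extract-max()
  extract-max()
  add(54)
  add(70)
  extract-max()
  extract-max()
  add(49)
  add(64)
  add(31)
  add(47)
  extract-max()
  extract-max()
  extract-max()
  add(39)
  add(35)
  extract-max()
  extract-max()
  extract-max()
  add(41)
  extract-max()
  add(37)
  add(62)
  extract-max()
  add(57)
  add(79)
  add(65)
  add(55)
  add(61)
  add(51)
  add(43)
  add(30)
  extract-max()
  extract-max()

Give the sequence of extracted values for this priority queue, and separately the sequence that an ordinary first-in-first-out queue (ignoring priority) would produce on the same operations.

priority queue: 71, 38, 70, 54, 64, 49, 47, 39, 35, 31, 41, 62, 79, 65; FIFO queue: 71 → 38 → 54 → 70 → 49 → 64 → 31 → 47 → 39 → 35 → 41 → 37 → 62 → 57

insert 71 → {71}
insert 38 → {71, 38}
extract-max → 71; now {38}
extract-max → 38; now {}
insert 54 → {54}
insert 70 → {70, 54}
extract-max → 70; now {54}
extract-max → 54; now {}
insert 49 → {49}
insert 64 → {64, 49}
insert 31 → {64, 49, 31}
insert 47 → {64, 49, 47, 31}
extract-max → 64; now {49, 47, 31}
extract-max → 49; now {47, 31}
extract-max → 47; now {31}
insert 39 → {39, 31}
insert 35 → {39, 35, 31}
extract-max → 39; now {35, 31}
extract-max → 35; now {31}
extract-max → 31; now {}
insert 41 → {41}
extract-max → 41; now {}
insert 37 → {37}
insert 62 → {62, 37}
extract-max → 62; now {37}
insert 57 → {57, 37}
insert 79 → {79, 57, 37}
insert 65 → {79, 65, 57, 37}
insert 55 → {79, 65, 57, 55, 37}
insert 61 → {79, 65, 61, 57, 55, 37}
insert 51 → {79, 65, 61, 57, 55, 51, 37}
insert 43 → {79, 65, 61, 57, 55, 51, 43, 37}
insert 30 → {79, 65, 61, 57, 55, 51, 43, 37, 30}
extract-max → 79; now {65, 61, 57, 55, 51, 43, 37, 30}
extract-max → 65; now {61, 57, 55, 51, 43, 37, 30}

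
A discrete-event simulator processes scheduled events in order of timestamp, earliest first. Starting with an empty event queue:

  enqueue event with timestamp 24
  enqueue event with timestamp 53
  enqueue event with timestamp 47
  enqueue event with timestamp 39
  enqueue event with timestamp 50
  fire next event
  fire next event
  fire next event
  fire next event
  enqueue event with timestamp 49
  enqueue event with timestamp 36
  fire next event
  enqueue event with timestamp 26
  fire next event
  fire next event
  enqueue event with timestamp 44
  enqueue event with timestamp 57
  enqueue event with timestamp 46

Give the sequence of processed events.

[24, 39, 47, 50, 36, 26, 49]

insert 24 → {24}
insert 53 → {24, 53}
insert 47 → {24, 47, 53}
insert 39 → {24, 39, 47, 53}
insert 50 → {24, 39, 47, 50, 53}
fire next event → 24; now {39, 47, 50, 53}
fire next event → 39; now {47, 50, 53}
fire next event → 47; now {50, 53}
fire next event → 50; now {53}
insert 49 → {49, 53}
insert 36 → {36, 49, 53}
fire next event → 36; now {49, 53}
insert 26 → {26, 49, 53}
fire next event → 26; now {49, 53}
fire next event → 49; now {53}
insert 44 → {44, 53}
insert 57 → {44, 53, 57}
insert 46 → {44, 46, 53, 57}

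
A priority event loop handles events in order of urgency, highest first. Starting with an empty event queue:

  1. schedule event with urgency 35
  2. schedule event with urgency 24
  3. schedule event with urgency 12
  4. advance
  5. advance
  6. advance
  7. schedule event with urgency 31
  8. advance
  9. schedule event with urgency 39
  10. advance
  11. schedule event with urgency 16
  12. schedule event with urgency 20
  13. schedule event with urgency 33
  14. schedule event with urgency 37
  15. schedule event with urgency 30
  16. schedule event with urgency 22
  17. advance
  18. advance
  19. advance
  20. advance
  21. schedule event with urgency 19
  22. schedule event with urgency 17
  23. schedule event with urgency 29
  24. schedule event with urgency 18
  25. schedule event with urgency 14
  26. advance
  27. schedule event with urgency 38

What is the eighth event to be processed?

insert 35 → {35}
insert 24 → {35, 24}
insert 12 → {35, 24, 12}
advance → 35; now {24, 12}
advance → 24; now {12}
advance → 12; now {}
insert 31 → {31}
advance → 31; now {}
insert 39 → {39}
advance → 39; now {}
insert 16 → {16}
insert 20 → {20, 16}
insert 33 → {33, 20, 16}
insert 37 → {37, 33, 20, 16}
insert 30 → {37, 33, 30, 20, 16}
insert 22 → {37, 33, 30, 22, 20, 16}
advance → 37; now {33, 30, 22, 20, 16}
advance → 33; now {30, 22, 20, 16}
advance → 30; now {22, 20, 16}
advance → 22; now {20, 16}
insert 19 → {20, 19, 16}
insert 17 → {20, 19, 17, 16}
insert 29 → {29, 20, 19, 17, 16}
insert 18 → {29, 20, 19, 18, 17, 16}
insert 14 → {29, 20, 19, 18, 17, 16, 14}
advance → 29; now {20, 19, 18, 17, 16, 14}
insert 38 → {38, 20, 19, 18, 17, 16, 14}

30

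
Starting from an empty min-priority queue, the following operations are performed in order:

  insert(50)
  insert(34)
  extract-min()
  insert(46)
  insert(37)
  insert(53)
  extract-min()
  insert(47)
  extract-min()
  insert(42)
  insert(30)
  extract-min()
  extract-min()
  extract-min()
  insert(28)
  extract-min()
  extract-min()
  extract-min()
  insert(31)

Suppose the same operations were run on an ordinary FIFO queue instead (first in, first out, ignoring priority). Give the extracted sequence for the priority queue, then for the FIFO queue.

priority queue: [34, 37, 46, 30, 42, 47, 28, 50, 53]; FIFO queue: [50, 34, 46, 37, 53, 47, 42, 30, 28]

insert 50 → {50}
insert 34 → {34, 50}
extract-min → 34; now {50}
insert 46 → {46, 50}
insert 37 → {37, 46, 50}
insert 53 → {37, 46, 50, 53}
extract-min → 37; now {46, 50, 53}
insert 47 → {46, 47, 50, 53}
extract-min → 46; now {47, 50, 53}
insert 42 → {42, 47, 50, 53}
insert 30 → {30, 42, 47, 50, 53}
extract-min → 30; now {42, 47, 50, 53}
extract-min → 42; now {47, 50, 53}
extract-min → 47; now {50, 53}
insert 28 → {28, 50, 53}
extract-min → 28; now {50, 53}
extract-min → 50; now {53}
extract-min → 53; now {}
insert 31 → {31}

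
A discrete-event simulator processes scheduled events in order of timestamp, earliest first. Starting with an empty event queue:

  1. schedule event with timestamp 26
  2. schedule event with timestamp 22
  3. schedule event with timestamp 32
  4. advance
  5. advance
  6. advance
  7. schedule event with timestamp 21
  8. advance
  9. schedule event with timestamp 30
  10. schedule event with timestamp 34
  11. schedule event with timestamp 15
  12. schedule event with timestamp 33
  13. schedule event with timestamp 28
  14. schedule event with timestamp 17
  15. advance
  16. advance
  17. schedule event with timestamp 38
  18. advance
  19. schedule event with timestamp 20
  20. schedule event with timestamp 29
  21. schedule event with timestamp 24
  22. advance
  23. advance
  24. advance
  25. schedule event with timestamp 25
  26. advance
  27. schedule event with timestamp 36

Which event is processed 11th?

insert 26 → {26}
insert 22 → {22, 26}
insert 32 → {22, 26, 32}
advance → 22; now {26, 32}
advance → 26; now {32}
advance → 32; now {}
insert 21 → {21}
advance → 21; now {}
insert 30 → {30}
insert 34 → {30, 34}
insert 15 → {15, 30, 34}
insert 33 → {15, 30, 33, 34}
insert 28 → {15, 28, 30, 33, 34}
insert 17 → {15, 17, 28, 30, 33, 34}
advance → 15; now {17, 28, 30, 33, 34}
advance → 17; now {28, 30, 33, 34}
insert 38 → {28, 30, 33, 34, 38}
advance → 28; now {30, 33, 34, 38}
insert 20 → {20, 30, 33, 34, 38}
insert 29 → {20, 29, 30, 33, 34, 38}
insert 24 → {20, 24, 29, 30, 33, 34, 38}
advance → 20; now {24, 29, 30, 33, 34, 38}
advance → 24; now {29, 30, 33, 34, 38}
advance → 29; now {30, 33, 34, 38}
insert 25 → {25, 30, 33, 34, 38}
advance → 25; now {30, 33, 34, 38}
insert 36 → {30, 33, 34, 36, 38}

25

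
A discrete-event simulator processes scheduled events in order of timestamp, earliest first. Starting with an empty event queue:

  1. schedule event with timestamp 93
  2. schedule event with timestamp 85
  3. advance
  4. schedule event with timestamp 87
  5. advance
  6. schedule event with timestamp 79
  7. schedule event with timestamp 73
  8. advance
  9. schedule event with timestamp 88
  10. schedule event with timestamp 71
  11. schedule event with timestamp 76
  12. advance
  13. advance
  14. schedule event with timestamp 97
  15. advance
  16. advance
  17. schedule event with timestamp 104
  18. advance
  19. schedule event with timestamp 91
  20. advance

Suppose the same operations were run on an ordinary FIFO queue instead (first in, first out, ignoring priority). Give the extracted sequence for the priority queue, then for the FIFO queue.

insert 93 → {93}
insert 85 → {85, 93}
advance → 85; now {93}
insert 87 → {87, 93}
advance → 87; now {93}
insert 79 → {79, 93}
insert 73 → {73, 79, 93}
advance → 73; now {79, 93}
insert 88 → {79, 88, 93}
insert 71 → {71, 79, 88, 93}
insert 76 → {71, 76, 79, 88, 93}
advance → 71; now {76, 79, 88, 93}
advance → 76; now {79, 88, 93}
insert 97 → {79, 88, 93, 97}
advance → 79; now {88, 93, 97}
advance → 88; now {93, 97}
insert 104 → {93, 97, 104}
advance → 93; now {97, 104}
insert 91 → {91, 97, 104}
advance → 91; now {97, 104}

priority queue: [85, 87, 73, 71, 76, 79, 88, 93, 91]; FIFO queue: 93, 85, 87, 79, 73, 88, 71, 76, 97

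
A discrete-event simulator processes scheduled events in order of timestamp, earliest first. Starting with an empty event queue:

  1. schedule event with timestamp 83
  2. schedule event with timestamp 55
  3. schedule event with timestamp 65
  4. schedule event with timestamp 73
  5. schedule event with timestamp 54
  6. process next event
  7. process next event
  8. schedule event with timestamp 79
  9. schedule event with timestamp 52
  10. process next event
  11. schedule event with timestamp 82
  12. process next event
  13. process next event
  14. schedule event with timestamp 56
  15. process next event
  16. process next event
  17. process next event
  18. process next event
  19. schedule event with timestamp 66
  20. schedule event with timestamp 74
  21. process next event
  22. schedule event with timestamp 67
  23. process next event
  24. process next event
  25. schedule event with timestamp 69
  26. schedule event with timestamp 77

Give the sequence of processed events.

insert 83 → {83}
insert 55 → {55, 83}
insert 65 → {55, 65, 83}
insert 73 → {55, 65, 73, 83}
insert 54 → {54, 55, 65, 73, 83}
process next event → 54; now {55, 65, 73, 83}
process next event → 55; now {65, 73, 83}
insert 79 → {65, 73, 79, 83}
insert 52 → {52, 65, 73, 79, 83}
process next event → 52; now {65, 73, 79, 83}
insert 82 → {65, 73, 79, 82, 83}
process next event → 65; now {73, 79, 82, 83}
process next event → 73; now {79, 82, 83}
insert 56 → {56, 79, 82, 83}
process next event → 56; now {79, 82, 83}
process next event → 79; now {82, 83}
process next event → 82; now {83}
process next event → 83; now {}
insert 66 → {66}
insert 74 → {66, 74}
process next event → 66; now {74}
insert 67 → {67, 74}
process next event → 67; now {74}
process next event → 74; now {}
insert 69 → {69}
insert 77 → {69, 77}

[54, 55, 52, 65, 73, 56, 79, 82, 83, 66, 67, 74]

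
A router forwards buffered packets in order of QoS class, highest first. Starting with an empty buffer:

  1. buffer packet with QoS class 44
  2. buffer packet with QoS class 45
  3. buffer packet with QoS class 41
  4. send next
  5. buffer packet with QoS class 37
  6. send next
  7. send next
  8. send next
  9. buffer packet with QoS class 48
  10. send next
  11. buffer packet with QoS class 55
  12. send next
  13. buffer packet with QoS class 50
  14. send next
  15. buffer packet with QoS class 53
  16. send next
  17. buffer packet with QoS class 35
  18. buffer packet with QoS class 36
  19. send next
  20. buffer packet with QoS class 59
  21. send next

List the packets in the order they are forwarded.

45 → 44 → 41 → 37 → 48 → 55 → 50 → 53 → 36 → 59

insert 44 → {44}
insert 45 → {45, 44}
insert 41 → {45, 44, 41}
send next → 45; now {44, 41}
insert 37 → {44, 41, 37}
send next → 44; now {41, 37}
send next → 41; now {37}
send next → 37; now {}
insert 48 → {48}
send next → 48; now {}
insert 55 → {55}
send next → 55; now {}
insert 50 → {50}
send next → 50; now {}
insert 53 → {53}
send next → 53; now {}
insert 35 → {35}
insert 36 → {36, 35}
send next → 36; now {35}
insert 59 → {59, 35}
send next → 59; now {35}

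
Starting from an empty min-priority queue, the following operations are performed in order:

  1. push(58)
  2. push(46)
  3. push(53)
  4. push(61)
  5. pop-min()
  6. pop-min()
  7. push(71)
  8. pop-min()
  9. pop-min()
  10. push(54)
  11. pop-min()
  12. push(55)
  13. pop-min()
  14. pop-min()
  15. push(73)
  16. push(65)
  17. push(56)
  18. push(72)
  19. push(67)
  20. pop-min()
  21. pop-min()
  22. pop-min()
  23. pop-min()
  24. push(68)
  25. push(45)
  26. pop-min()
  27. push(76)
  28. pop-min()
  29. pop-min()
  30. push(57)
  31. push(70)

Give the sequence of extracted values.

insert 58 → {58}
insert 46 → {46, 58}
insert 53 → {46, 53, 58}
insert 61 → {46, 53, 58, 61}
pop-min → 46; now {53, 58, 61}
pop-min → 53; now {58, 61}
insert 71 → {58, 61, 71}
pop-min → 58; now {61, 71}
pop-min → 61; now {71}
insert 54 → {54, 71}
pop-min → 54; now {71}
insert 55 → {55, 71}
pop-min → 55; now {71}
pop-min → 71; now {}
insert 73 → {73}
insert 65 → {65, 73}
insert 56 → {56, 65, 73}
insert 72 → {56, 65, 72, 73}
insert 67 → {56, 65, 67, 72, 73}
pop-min → 56; now {65, 67, 72, 73}
pop-min → 65; now {67, 72, 73}
pop-min → 67; now {72, 73}
pop-min → 72; now {73}
insert 68 → {68, 73}
insert 45 → {45, 68, 73}
pop-min → 45; now {68, 73}
insert 76 → {68, 73, 76}
pop-min → 68; now {73, 76}
pop-min → 73; now {76}
insert 57 → {57, 76}
insert 70 → {57, 70, 76}

46, 53, 58, 61, 54, 55, 71, 56, 65, 67, 72, 45, 68, 73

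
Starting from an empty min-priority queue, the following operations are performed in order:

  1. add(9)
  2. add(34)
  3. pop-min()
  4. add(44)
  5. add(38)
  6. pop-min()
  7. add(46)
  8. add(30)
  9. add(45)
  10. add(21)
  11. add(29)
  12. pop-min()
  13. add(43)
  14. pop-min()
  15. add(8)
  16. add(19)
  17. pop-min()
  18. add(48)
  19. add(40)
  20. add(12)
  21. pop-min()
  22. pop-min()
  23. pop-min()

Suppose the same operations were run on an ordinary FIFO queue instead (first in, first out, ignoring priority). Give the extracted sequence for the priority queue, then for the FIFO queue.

insert 9 → {9}
insert 34 → {9, 34}
pop-min → 9; now {34}
insert 44 → {34, 44}
insert 38 → {34, 38, 44}
pop-min → 34; now {38, 44}
insert 46 → {38, 44, 46}
insert 30 → {30, 38, 44, 46}
insert 45 → {30, 38, 44, 45, 46}
insert 21 → {21, 30, 38, 44, 45, 46}
insert 29 → {21, 29, 30, 38, 44, 45, 46}
pop-min → 21; now {29, 30, 38, 44, 45, 46}
insert 43 → {29, 30, 38, 43, 44, 45, 46}
pop-min → 29; now {30, 38, 43, 44, 45, 46}
insert 8 → {8, 30, 38, 43, 44, 45, 46}
insert 19 → {8, 19, 30, 38, 43, 44, 45, 46}
pop-min → 8; now {19, 30, 38, 43, 44, 45, 46}
insert 48 → {19, 30, 38, 43, 44, 45, 46, 48}
insert 40 → {19, 30, 38, 40, 43, 44, 45, 46, 48}
insert 12 → {12, 19, 30, 38, 40, 43, 44, 45, 46, 48}
pop-min → 12; now {19, 30, 38, 40, 43, 44, 45, 46, 48}
pop-min → 19; now {30, 38, 40, 43, 44, 45, 46, 48}
pop-min → 30; now {38, 40, 43, 44, 45, 46, 48}

priority queue: 9, 34, 21, 29, 8, 12, 19, 30; FIFO queue: [9, 34, 44, 38, 46, 30, 45, 21]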